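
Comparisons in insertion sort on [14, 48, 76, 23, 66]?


Algorithm: insertion sort
Input: [14, 48, 76, 23, 66]
Sorted: [14, 23, 48, 66, 76]

7


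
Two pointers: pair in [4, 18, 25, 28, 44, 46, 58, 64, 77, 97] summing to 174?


lo=0(4)+hi=9(97)=101
lo=1(18)+hi=9(97)=115
lo=2(25)+hi=9(97)=122
lo=3(28)+hi=9(97)=125
lo=4(44)+hi=9(97)=141
lo=5(46)+hi=9(97)=143
lo=6(58)+hi=9(97)=155
lo=7(64)+hi=9(97)=161
lo=8(77)+hi=9(97)=174

Yes: 77+97=174


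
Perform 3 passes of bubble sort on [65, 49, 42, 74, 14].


Initial: [65, 49, 42, 74, 14]
Pass 1: [49, 42, 65, 14, 74] (3 swaps)
Pass 2: [42, 49, 14, 65, 74] (2 swaps)
Pass 3: [42, 14, 49, 65, 74] (1 swaps)

After 3 passes: [42, 14, 49, 65, 74]


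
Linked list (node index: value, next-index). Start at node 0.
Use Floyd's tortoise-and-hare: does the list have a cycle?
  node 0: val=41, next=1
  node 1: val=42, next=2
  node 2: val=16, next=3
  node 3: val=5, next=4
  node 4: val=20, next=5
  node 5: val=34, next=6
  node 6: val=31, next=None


Floyd's tortoise (slow, +1) and hare (fast, +2):
  init: slow=0, fast=0
  step 1: slow=1, fast=2
  step 2: slow=2, fast=4
  step 3: slow=3, fast=6
  step 4: fast -> None, no cycle

Cycle: no


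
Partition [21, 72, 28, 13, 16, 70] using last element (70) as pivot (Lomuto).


Pivot: 70
  21 <= 70: advance i (no swap)
  28 <= 70: swap -> [21, 28, 72, 13, 16, 70]
  13 <= 70: swap -> [21, 28, 13, 72, 16, 70]
  16 <= 70: swap -> [21, 28, 13, 16, 72, 70]
Place pivot at 4: [21, 28, 13, 16, 70, 72]

Partitioned: [21, 28, 13, 16, 70, 72]


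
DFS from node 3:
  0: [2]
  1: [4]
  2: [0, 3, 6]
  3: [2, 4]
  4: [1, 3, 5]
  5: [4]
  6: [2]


Visit 3, push [4, 2]
Visit 2, push [6, 0]
Visit 0, push []
Visit 6, push []
Visit 4, push [5, 1]
Visit 1, push []
Visit 5, push []

DFS order: [3, 2, 0, 6, 4, 1, 5]


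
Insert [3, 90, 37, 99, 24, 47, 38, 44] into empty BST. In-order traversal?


Insert 3: root
Insert 90: R from 3
Insert 37: R from 3 -> L from 90
Insert 99: R from 3 -> R from 90
Insert 24: R from 3 -> L from 90 -> L from 37
Insert 47: R from 3 -> L from 90 -> R from 37
Insert 38: R from 3 -> L from 90 -> R from 37 -> L from 47
Insert 44: R from 3 -> L from 90 -> R from 37 -> L from 47 -> R from 38

In-order: [3, 24, 37, 38, 44, 47, 90, 99]


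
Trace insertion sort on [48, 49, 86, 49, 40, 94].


Initial: [48, 49, 86, 49, 40, 94]
Insert 49: [48, 49, 86, 49, 40, 94]
Insert 86: [48, 49, 86, 49, 40, 94]
Insert 49: [48, 49, 49, 86, 40, 94]
Insert 40: [40, 48, 49, 49, 86, 94]
Insert 94: [40, 48, 49, 49, 86, 94]

Sorted: [40, 48, 49, 49, 86, 94]


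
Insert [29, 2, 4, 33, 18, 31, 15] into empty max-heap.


Insert 29: [29]
Insert 2: [29, 2]
Insert 4: [29, 2, 4]
Insert 33: [33, 29, 4, 2]
Insert 18: [33, 29, 4, 2, 18]
Insert 31: [33, 29, 31, 2, 18, 4]
Insert 15: [33, 29, 31, 2, 18, 4, 15]

Final heap: [33, 29, 31, 2, 18, 4, 15]


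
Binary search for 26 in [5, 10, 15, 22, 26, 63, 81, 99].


Step 1: lo=0, hi=7, mid=3, val=22
Step 2: lo=4, hi=7, mid=5, val=63
Step 3: lo=4, hi=4, mid=4, val=26

Found at index 4


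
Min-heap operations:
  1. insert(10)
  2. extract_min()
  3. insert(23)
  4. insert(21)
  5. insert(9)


insert(10) -> [10]
extract_min()->10, []
insert(23) -> [23]
insert(21) -> [21, 23]
insert(9) -> [9, 23, 21]

Final heap: [9, 23, 21]


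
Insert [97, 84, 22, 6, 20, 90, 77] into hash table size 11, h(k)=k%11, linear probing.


Insert 97: h=9 -> slot 9
Insert 84: h=7 -> slot 7
Insert 22: h=0 -> slot 0
Insert 6: h=6 -> slot 6
Insert 20: h=9, 1 probes -> slot 10
Insert 90: h=2 -> slot 2
Insert 77: h=0, 1 probes -> slot 1

Table: [22, 77, 90, None, None, None, 6, 84, None, 97, 20]


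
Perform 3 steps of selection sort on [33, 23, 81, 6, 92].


Initial: [33, 23, 81, 6, 92]
Step 1: min=6 at 3
  Swap: [6, 23, 81, 33, 92]
Step 2: min=23 at 1
  Swap: [6, 23, 81, 33, 92]
Step 3: min=33 at 3
  Swap: [6, 23, 33, 81, 92]

After 3 steps: [6, 23, 33, 81, 92]


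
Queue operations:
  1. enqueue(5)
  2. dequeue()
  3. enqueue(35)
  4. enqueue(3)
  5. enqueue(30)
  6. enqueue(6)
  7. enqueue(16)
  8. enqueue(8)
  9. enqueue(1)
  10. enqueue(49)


enqueue(5) -> [5]
dequeue()->5, []
enqueue(35) -> [35]
enqueue(3) -> [35, 3]
enqueue(30) -> [35, 3, 30]
enqueue(6) -> [35, 3, 30, 6]
enqueue(16) -> [35, 3, 30, 6, 16]
enqueue(8) -> [35, 3, 30, 6, 16, 8]
enqueue(1) -> [35, 3, 30, 6, 16, 8, 1]
enqueue(49) -> [35, 3, 30, 6, 16, 8, 1, 49]

Final queue: [35, 3, 30, 6, 16, 8, 1, 49]


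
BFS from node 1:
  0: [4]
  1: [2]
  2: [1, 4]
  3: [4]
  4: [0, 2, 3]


Visit 1, enqueue [2]
Visit 2, enqueue [4]
Visit 4, enqueue [0, 3]
Visit 0, enqueue []
Visit 3, enqueue []

BFS order: [1, 2, 4, 0, 3]


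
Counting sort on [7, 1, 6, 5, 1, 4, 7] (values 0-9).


Input: [7, 1, 6, 5, 1, 4, 7]
Counts: [0, 2, 0, 0, 1, 1, 1, 2, 0, 0]

Sorted: [1, 1, 4, 5, 6, 7, 7]


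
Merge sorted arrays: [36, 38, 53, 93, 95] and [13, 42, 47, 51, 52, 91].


Take 13 from B
Take 36 from A
Take 38 from A
Take 42 from B
Take 47 from B
Take 51 from B
Take 52 from B
Take 53 from A
Take 91 from B

Merged: [13, 36, 38, 42, 47, 51, 52, 53, 91, 93, 95]


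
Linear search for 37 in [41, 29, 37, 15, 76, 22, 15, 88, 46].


i=0: 41!=37
i=1: 29!=37
i=2: 37==37 found!

Found at 2, 3 comps


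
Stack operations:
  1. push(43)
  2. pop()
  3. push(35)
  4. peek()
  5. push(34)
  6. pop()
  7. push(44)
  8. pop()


push(43) -> [43]
pop()->43, []
push(35) -> [35]
peek()->35
push(34) -> [35, 34]
pop()->34, [35]
push(44) -> [35, 44]
pop()->44, [35]

Final stack: [35]


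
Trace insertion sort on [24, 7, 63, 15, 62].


Initial: [24, 7, 63, 15, 62]
Insert 7: [7, 24, 63, 15, 62]
Insert 63: [7, 24, 63, 15, 62]
Insert 15: [7, 15, 24, 63, 62]
Insert 62: [7, 15, 24, 62, 63]

Sorted: [7, 15, 24, 62, 63]


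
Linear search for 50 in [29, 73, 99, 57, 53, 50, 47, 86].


i=0: 29!=50
i=1: 73!=50
i=2: 99!=50
i=3: 57!=50
i=4: 53!=50
i=5: 50==50 found!

Found at 5, 6 comps


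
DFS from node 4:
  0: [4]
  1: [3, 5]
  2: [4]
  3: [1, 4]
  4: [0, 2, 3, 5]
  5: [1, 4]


Visit 4, push [5, 3, 2, 0]
Visit 0, push []
Visit 2, push []
Visit 3, push [1]
Visit 1, push [5]
Visit 5, push []

DFS order: [4, 0, 2, 3, 1, 5]


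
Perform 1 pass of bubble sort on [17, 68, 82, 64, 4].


Initial: [17, 68, 82, 64, 4]
Pass 1: [17, 68, 64, 4, 82] (2 swaps)

After 1 pass: [17, 68, 64, 4, 82]


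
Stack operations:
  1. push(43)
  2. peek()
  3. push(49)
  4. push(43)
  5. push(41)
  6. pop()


push(43) -> [43]
peek()->43
push(49) -> [43, 49]
push(43) -> [43, 49, 43]
push(41) -> [43, 49, 43, 41]
pop()->41, [43, 49, 43]

Final stack: [43, 49, 43]


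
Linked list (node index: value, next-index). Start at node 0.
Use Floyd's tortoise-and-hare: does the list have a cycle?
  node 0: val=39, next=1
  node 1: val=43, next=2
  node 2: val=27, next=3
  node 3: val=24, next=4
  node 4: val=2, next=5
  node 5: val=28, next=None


Floyd's tortoise (slow, +1) and hare (fast, +2):
  init: slow=0, fast=0
  step 1: slow=1, fast=2
  step 2: slow=2, fast=4
  step 3: fast 4->5->None, no cycle

Cycle: no


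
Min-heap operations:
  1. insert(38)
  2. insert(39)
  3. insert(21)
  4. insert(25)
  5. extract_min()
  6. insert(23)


insert(38) -> [38]
insert(39) -> [38, 39]
insert(21) -> [21, 39, 38]
insert(25) -> [21, 25, 38, 39]
extract_min()->21, [25, 39, 38]
insert(23) -> [23, 25, 38, 39]

Final heap: [23, 25, 38, 39]


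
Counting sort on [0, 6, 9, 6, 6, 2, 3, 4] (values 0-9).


Input: [0, 6, 9, 6, 6, 2, 3, 4]
Counts: [1, 0, 1, 1, 1, 0, 3, 0, 0, 1]

Sorted: [0, 2, 3, 4, 6, 6, 6, 9]


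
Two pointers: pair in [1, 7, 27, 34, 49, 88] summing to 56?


lo=0(1)+hi=5(88)=89
lo=0(1)+hi=4(49)=50
lo=1(7)+hi=4(49)=56

Yes: 7+49=56


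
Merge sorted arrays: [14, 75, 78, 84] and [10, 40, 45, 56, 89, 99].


Take 10 from B
Take 14 from A
Take 40 from B
Take 45 from B
Take 56 from B
Take 75 from A
Take 78 from A
Take 84 from A

Merged: [10, 14, 40, 45, 56, 75, 78, 84, 89, 99]


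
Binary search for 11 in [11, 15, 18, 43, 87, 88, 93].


Step 1: lo=0, hi=6, mid=3, val=43
Step 2: lo=0, hi=2, mid=1, val=15
Step 3: lo=0, hi=0, mid=0, val=11

Found at index 0


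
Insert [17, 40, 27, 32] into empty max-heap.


Insert 17: [17]
Insert 40: [40, 17]
Insert 27: [40, 17, 27]
Insert 32: [40, 32, 27, 17]

Final heap: [40, 32, 27, 17]


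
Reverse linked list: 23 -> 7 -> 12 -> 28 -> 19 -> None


Step 1: curr=23, set curr.next=prev(None) | reversed so far: 23
Step 2: curr=7, set curr.next=prev(23) | reversed so far: 7 -> 23
Step 3: curr=12, set curr.next=prev(7) | reversed so far: 12 -> 7 -> 23
Step 4: curr=28, set curr.next=prev(12) | reversed so far: 28 -> 12 -> 7 -> 23
Step 5: curr=19, set curr.next=prev(28) | reversed so far: 19 -> 28 -> 12 -> 7 -> 23

19 -> 28 -> 12 -> 7 -> 23 -> None


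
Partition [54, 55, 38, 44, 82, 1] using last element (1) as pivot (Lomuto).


Pivot: 1
Place pivot at 0: [1, 55, 38, 44, 82, 54]

Partitioned: [1, 55, 38, 44, 82, 54]


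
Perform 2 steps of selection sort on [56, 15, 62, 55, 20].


Initial: [56, 15, 62, 55, 20]
Step 1: min=15 at 1
  Swap: [15, 56, 62, 55, 20]
Step 2: min=20 at 4
  Swap: [15, 20, 62, 55, 56]

After 2 steps: [15, 20, 62, 55, 56]


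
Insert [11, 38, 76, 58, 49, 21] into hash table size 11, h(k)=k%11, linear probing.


Insert 11: h=0 -> slot 0
Insert 38: h=5 -> slot 5
Insert 76: h=10 -> slot 10
Insert 58: h=3 -> slot 3
Insert 49: h=5, 1 probes -> slot 6
Insert 21: h=10, 2 probes -> slot 1

Table: [11, 21, None, 58, None, 38, 49, None, None, None, 76]


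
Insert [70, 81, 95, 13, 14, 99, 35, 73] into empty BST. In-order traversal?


Insert 70: root
Insert 81: R from 70
Insert 95: R from 70 -> R from 81
Insert 13: L from 70
Insert 14: L from 70 -> R from 13
Insert 99: R from 70 -> R from 81 -> R from 95
Insert 35: L from 70 -> R from 13 -> R from 14
Insert 73: R from 70 -> L from 81

In-order: [13, 14, 35, 70, 73, 81, 95, 99]


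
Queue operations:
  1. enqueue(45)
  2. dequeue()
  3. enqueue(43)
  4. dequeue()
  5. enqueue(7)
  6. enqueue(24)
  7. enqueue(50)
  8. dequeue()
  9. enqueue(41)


enqueue(45) -> [45]
dequeue()->45, []
enqueue(43) -> [43]
dequeue()->43, []
enqueue(7) -> [7]
enqueue(24) -> [7, 24]
enqueue(50) -> [7, 24, 50]
dequeue()->7, [24, 50]
enqueue(41) -> [24, 50, 41]

Final queue: [24, 50, 41]


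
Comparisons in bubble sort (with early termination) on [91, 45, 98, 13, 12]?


Algorithm: bubble sort (with early termination)
Input: [91, 45, 98, 13, 12]
Sorted: [12, 13, 45, 91, 98]

10


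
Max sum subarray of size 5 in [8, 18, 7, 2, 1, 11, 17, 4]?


[0:5]: 36
[1:6]: 39
[2:7]: 38
[3:8]: 35

Max: 39 at [1:6]


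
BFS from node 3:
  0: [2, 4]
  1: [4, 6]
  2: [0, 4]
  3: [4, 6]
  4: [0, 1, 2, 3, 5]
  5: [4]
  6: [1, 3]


Visit 3, enqueue [4, 6]
Visit 4, enqueue [0, 1, 2, 5]
Visit 6, enqueue []
Visit 0, enqueue []
Visit 1, enqueue []
Visit 2, enqueue []
Visit 5, enqueue []

BFS order: [3, 4, 6, 0, 1, 2, 5]


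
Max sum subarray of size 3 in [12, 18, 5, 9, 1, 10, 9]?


[0:3]: 35
[1:4]: 32
[2:5]: 15
[3:6]: 20
[4:7]: 20

Max: 35 at [0:3]


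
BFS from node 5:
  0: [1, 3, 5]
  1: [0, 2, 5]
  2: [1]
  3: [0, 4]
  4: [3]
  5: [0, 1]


Visit 5, enqueue [0, 1]
Visit 0, enqueue [3]
Visit 1, enqueue [2]
Visit 3, enqueue [4]
Visit 2, enqueue []
Visit 4, enqueue []

BFS order: [5, 0, 1, 3, 2, 4]


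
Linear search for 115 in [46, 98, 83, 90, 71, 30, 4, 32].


i=0: 46!=115
i=1: 98!=115
i=2: 83!=115
i=3: 90!=115
i=4: 71!=115
i=5: 30!=115
i=6: 4!=115
i=7: 32!=115

Not found, 8 comps


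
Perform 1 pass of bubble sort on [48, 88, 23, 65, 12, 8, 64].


Initial: [48, 88, 23, 65, 12, 8, 64]
Pass 1: [48, 23, 65, 12, 8, 64, 88] (5 swaps)

After 1 pass: [48, 23, 65, 12, 8, 64, 88]


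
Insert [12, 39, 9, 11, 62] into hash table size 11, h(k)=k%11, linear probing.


Insert 12: h=1 -> slot 1
Insert 39: h=6 -> slot 6
Insert 9: h=9 -> slot 9
Insert 11: h=0 -> slot 0
Insert 62: h=7 -> slot 7

Table: [11, 12, None, None, None, None, 39, 62, None, 9, None]


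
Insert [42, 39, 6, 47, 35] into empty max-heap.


Insert 42: [42]
Insert 39: [42, 39]
Insert 6: [42, 39, 6]
Insert 47: [47, 42, 6, 39]
Insert 35: [47, 42, 6, 39, 35]

Final heap: [47, 42, 6, 39, 35]


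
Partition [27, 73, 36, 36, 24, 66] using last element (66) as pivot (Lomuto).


Pivot: 66
  27 <= 66: advance i (no swap)
  36 <= 66: swap -> [27, 36, 73, 36, 24, 66]
  36 <= 66: swap -> [27, 36, 36, 73, 24, 66]
  24 <= 66: swap -> [27, 36, 36, 24, 73, 66]
Place pivot at 4: [27, 36, 36, 24, 66, 73]

Partitioned: [27, 36, 36, 24, 66, 73]


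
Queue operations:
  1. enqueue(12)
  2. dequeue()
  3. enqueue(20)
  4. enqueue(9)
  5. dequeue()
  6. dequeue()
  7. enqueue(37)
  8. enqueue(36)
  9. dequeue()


enqueue(12) -> [12]
dequeue()->12, []
enqueue(20) -> [20]
enqueue(9) -> [20, 9]
dequeue()->20, [9]
dequeue()->9, []
enqueue(37) -> [37]
enqueue(36) -> [37, 36]
dequeue()->37, [36]

Final queue: [36]


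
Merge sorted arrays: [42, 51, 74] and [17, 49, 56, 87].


Take 17 from B
Take 42 from A
Take 49 from B
Take 51 from A
Take 56 from B
Take 74 from A

Merged: [17, 42, 49, 51, 56, 74, 87]


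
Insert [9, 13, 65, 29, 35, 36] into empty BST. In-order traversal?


Insert 9: root
Insert 13: R from 9
Insert 65: R from 9 -> R from 13
Insert 29: R from 9 -> R from 13 -> L from 65
Insert 35: R from 9 -> R from 13 -> L from 65 -> R from 29
Insert 36: R from 9 -> R from 13 -> L from 65 -> R from 29 -> R from 35

In-order: [9, 13, 29, 35, 36, 65]


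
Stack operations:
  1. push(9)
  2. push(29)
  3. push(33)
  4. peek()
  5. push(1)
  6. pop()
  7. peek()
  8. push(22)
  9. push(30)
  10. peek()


push(9) -> [9]
push(29) -> [9, 29]
push(33) -> [9, 29, 33]
peek()->33
push(1) -> [9, 29, 33, 1]
pop()->1, [9, 29, 33]
peek()->33
push(22) -> [9, 29, 33, 22]
push(30) -> [9, 29, 33, 22, 30]
peek()->30

Final stack: [9, 29, 33, 22, 30]


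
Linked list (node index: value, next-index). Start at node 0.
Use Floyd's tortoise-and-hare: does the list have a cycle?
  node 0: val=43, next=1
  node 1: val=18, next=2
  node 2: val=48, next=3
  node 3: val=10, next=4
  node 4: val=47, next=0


Floyd's tortoise (slow, +1) and hare (fast, +2):
  init: slow=0, fast=0
  step 1: slow=1, fast=2
  step 2: slow=2, fast=4
  step 3: slow=3, fast=1
  step 4: slow=4, fast=3
  step 5: slow=0, fast=0
  slow == fast at node 0: cycle detected

Cycle: yes


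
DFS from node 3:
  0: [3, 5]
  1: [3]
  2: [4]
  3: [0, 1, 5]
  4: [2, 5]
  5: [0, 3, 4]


Visit 3, push [5, 1, 0]
Visit 0, push [5]
Visit 5, push [4]
Visit 4, push [2]
Visit 2, push []
Visit 1, push []

DFS order: [3, 0, 5, 4, 2, 1]


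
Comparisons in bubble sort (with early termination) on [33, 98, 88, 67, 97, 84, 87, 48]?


Algorithm: bubble sort (with early termination)
Input: [33, 98, 88, 67, 97, 84, 87, 48]
Sorted: [33, 48, 67, 84, 87, 88, 97, 98]

28


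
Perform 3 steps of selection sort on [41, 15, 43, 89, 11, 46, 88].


Initial: [41, 15, 43, 89, 11, 46, 88]
Step 1: min=11 at 4
  Swap: [11, 15, 43, 89, 41, 46, 88]
Step 2: min=15 at 1
  Swap: [11, 15, 43, 89, 41, 46, 88]
Step 3: min=41 at 4
  Swap: [11, 15, 41, 89, 43, 46, 88]

After 3 steps: [11, 15, 41, 89, 43, 46, 88]


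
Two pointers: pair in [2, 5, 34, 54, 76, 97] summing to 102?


lo=0(2)+hi=5(97)=99
lo=1(5)+hi=5(97)=102

Yes: 5+97=102


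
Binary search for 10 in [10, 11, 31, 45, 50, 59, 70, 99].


Step 1: lo=0, hi=7, mid=3, val=45
Step 2: lo=0, hi=2, mid=1, val=11
Step 3: lo=0, hi=0, mid=0, val=10

Found at index 0


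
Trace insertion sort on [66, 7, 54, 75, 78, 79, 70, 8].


Initial: [66, 7, 54, 75, 78, 79, 70, 8]
Insert 7: [7, 66, 54, 75, 78, 79, 70, 8]
Insert 54: [7, 54, 66, 75, 78, 79, 70, 8]
Insert 75: [7, 54, 66, 75, 78, 79, 70, 8]
Insert 78: [7, 54, 66, 75, 78, 79, 70, 8]
Insert 79: [7, 54, 66, 75, 78, 79, 70, 8]
Insert 70: [7, 54, 66, 70, 75, 78, 79, 8]
Insert 8: [7, 8, 54, 66, 70, 75, 78, 79]

Sorted: [7, 8, 54, 66, 70, 75, 78, 79]


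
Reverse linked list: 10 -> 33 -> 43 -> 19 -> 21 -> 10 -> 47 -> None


Step 1: curr=10, set curr.next=prev(None) | reversed so far: 10
Step 2: curr=33, set curr.next=prev(10) | reversed so far: 33 -> 10
Step 3: curr=43, set curr.next=prev(33) | reversed so far: 43 -> 33 -> 10
Step 4: curr=19, set curr.next=prev(43) | reversed so far: 19 -> 43 -> 33 -> 10
Step 5: curr=21, set curr.next=prev(19) | reversed so far: 21 -> 19 -> 43 -> 33 -> 10
Step 6: curr=10, set curr.next=prev(21) | reversed so far: 10 -> 21 -> 19 -> 43 -> 33 -> 10
Step 7: curr=47, set curr.next=prev(10) | reversed so far: 47 -> 10 -> 21 -> 19 -> 43 -> 33 -> 10

47 -> 10 -> 21 -> 19 -> 43 -> 33 -> 10 -> None


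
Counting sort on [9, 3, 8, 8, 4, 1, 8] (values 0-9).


Input: [9, 3, 8, 8, 4, 1, 8]
Counts: [0, 1, 0, 1, 1, 0, 0, 0, 3, 1]

Sorted: [1, 3, 4, 8, 8, 8, 9]


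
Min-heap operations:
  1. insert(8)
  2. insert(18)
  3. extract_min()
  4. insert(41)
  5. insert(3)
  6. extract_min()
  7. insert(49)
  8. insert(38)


insert(8) -> [8]
insert(18) -> [8, 18]
extract_min()->8, [18]
insert(41) -> [18, 41]
insert(3) -> [3, 41, 18]
extract_min()->3, [18, 41]
insert(49) -> [18, 41, 49]
insert(38) -> [18, 38, 49, 41]

Final heap: [18, 38, 49, 41]


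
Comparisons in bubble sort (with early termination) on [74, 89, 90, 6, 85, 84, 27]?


Algorithm: bubble sort (with early termination)
Input: [74, 89, 90, 6, 85, 84, 27]
Sorted: [6, 27, 74, 84, 85, 89, 90]

21


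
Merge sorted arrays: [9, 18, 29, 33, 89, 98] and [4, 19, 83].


Take 4 from B
Take 9 from A
Take 18 from A
Take 19 from B
Take 29 from A
Take 33 from A
Take 83 from B

Merged: [4, 9, 18, 19, 29, 33, 83, 89, 98]


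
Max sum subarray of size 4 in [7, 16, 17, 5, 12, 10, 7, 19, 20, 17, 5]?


[0:4]: 45
[1:5]: 50
[2:6]: 44
[3:7]: 34
[4:8]: 48
[5:9]: 56
[6:10]: 63
[7:11]: 61

Max: 63 at [6:10]


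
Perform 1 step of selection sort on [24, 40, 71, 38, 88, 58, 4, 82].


Initial: [24, 40, 71, 38, 88, 58, 4, 82]
Step 1: min=4 at 6
  Swap: [4, 40, 71, 38, 88, 58, 24, 82]

After 1 step: [4, 40, 71, 38, 88, 58, 24, 82]


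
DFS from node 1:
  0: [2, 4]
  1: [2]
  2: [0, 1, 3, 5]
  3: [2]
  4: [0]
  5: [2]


Visit 1, push [2]
Visit 2, push [5, 3, 0]
Visit 0, push [4]
Visit 4, push []
Visit 3, push []
Visit 5, push []

DFS order: [1, 2, 0, 4, 3, 5]


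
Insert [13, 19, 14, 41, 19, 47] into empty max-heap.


Insert 13: [13]
Insert 19: [19, 13]
Insert 14: [19, 13, 14]
Insert 41: [41, 19, 14, 13]
Insert 19: [41, 19, 14, 13, 19]
Insert 47: [47, 19, 41, 13, 19, 14]

Final heap: [47, 19, 41, 13, 19, 14]


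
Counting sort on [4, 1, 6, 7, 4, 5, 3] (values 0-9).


Input: [4, 1, 6, 7, 4, 5, 3]
Counts: [0, 1, 0, 1, 2, 1, 1, 1, 0, 0]

Sorted: [1, 3, 4, 4, 5, 6, 7]


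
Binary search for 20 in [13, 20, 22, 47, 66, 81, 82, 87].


Step 1: lo=0, hi=7, mid=3, val=47
Step 2: lo=0, hi=2, mid=1, val=20

Found at index 1


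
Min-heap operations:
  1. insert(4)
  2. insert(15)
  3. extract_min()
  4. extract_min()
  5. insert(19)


insert(4) -> [4]
insert(15) -> [4, 15]
extract_min()->4, [15]
extract_min()->15, []
insert(19) -> [19]

Final heap: [19]


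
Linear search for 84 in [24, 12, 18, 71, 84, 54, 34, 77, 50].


i=0: 24!=84
i=1: 12!=84
i=2: 18!=84
i=3: 71!=84
i=4: 84==84 found!

Found at 4, 5 comps


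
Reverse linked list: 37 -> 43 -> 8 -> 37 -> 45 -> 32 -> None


Step 1: curr=37, set curr.next=prev(None) | reversed so far: 37
Step 2: curr=43, set curr.next=prev(37) | reversed so far: 43 -> 37
Step 3: curr=8, set curr.next=prev(43) | reversed so far: 8 -> 43 -> 37
Step 4: curr=37, set curr.next=prev(8) | reversed so far: 37 -> 8 -> 43 -> 37
Step 5: curr=45, set curr.next=prev(37) | reversed so far: 45 -> 37 -> 8 -> 43 -> 37
Step 6: curr=32, set curr.next=prev(45) | reversed so far: 32 -> 45 -> 37 -> 8 -> 43 -> 37

32 -> 45 -> 37 -> 8 -> 43 -> 37 -> None


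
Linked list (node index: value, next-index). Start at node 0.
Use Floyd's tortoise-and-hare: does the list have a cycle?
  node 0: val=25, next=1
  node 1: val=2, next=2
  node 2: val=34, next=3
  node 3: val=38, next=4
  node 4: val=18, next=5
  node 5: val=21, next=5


Floyd's tortoise (slow, +1) and hare (fast, +2):
  init: slow=0, fast=0
  step 1: slow=1, fast=2
  step 2: slow=2, fast=4
  step 3: slow=3, fast=5
  step 4: slow=4, fast=5
  step 5: slow=5, fast=5
  slow == fast at node 5: cycle detected

Cycle: yes


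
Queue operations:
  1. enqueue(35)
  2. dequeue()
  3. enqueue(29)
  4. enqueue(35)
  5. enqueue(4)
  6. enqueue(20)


enqueue(35) -> [35]
dequeue()->35, []
enqueue(29) -> [29]
enqueue(35) -> [29, 35]
enqueue(4) -> [29, 35, 4]
enqueue(20) -> [29, 35, 4, 20]

Final queue: [29, 35, 4, 20]


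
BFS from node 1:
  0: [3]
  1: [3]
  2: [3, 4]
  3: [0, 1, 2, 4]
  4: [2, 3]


Visit 1, enqueue [3]
Visit 3, enqueue [0, 2, 4]
Visit 0, enqueue []
Visit 2, enqueue []
Visit 4, enqueue []

BFS order: [1, 3, 0, 2, 4]


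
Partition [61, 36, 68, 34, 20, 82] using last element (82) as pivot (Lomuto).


Pivot: 82
  61 <= 82: advance i (no swap)
  36 <= 82: advance i (no swap)
  68 <= 82: advance i (no swap)
  34 <= 82: advance i (no swap)
  20 <= 82: advance i (no swap)
Place pivot at 5: [61, 36, 68, 34, 20, 82]

Partitioned: [61, 36, 68, 34, 20, 82]


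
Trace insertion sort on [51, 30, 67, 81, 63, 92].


Initial: [51, 30, 67, 81, 63, 92]
Insert 30: [30, 51, 67, 81, 63, 92]
Insert 67: [30, 51, 67, 81, 63, 92]
Insert 81: [30, 51, 67, 81, 63, 92]
Insert 63: [30, 51, 63, 67, 81, 92]
Insert 92: [30, 51, 63, 67, 81, 92]

Sorted: [30, 51, 63, 67, 81, 92]


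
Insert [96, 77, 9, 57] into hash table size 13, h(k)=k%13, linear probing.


Insert 96: h=5 -> slot 5
Insert 77: h=12 -> slot 12
Insert 9: h=9 -> slot 9
Insert 57: h=5, 1 probes -> slot 6

Table: [None, None, None, None, None, 96, 57, None, None, 9, None, None, 77]


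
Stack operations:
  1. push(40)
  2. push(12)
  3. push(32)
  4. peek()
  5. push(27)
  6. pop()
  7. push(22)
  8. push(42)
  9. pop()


push(40) -> [40]
push(12) -> [40, 12]
push(32) -> [40, 12, 32]
peek()->32
push(27) -> [40, 12, 32, 27]
pop()->27, [40, 12, 32]
push(22) -> [40, 12, 32, 22]
push(42) -> [40, 12, 32, 22, 42]
pop()->42, [40, 12, 32, 22]

Final stack: [40, 12, 32, 22]


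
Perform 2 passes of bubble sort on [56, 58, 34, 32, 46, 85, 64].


Initial: [56, 58, 34, 32, 46, 85, 64]
Pass 1: [56, 34, 32, 46, 58, 64, 85] (4 swaps)
Pass 2: [34, 32, 46, 56, 58, 64, 85] (3 swaps)

After 2 passes: [34, 32, 46, 56, 58, 64, 85]


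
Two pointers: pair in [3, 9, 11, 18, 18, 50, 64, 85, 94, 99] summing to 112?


lo=0(3)+hi=9(99)=102
lo=1(9)+hi=9(99)=108
lo=2(11)+hi=9(99)=110
lo=3(18)+hi=9(99)=117
lo=3(18)+hi=8(94)=112

Yes: 18+94=112


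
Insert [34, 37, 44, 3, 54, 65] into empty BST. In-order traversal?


Insert 34: root
Insert 37: R from 34
Insert 44: R from 34 -> R from 37
Insert 3: L from 34
Insert 54: R from 34 -> R from 37 -> R from 44
Insert 65: R from 34 -> R from 37 -> R from 44 -> R from 54

In-order: [3, 34, 37, 44, 54, 65]


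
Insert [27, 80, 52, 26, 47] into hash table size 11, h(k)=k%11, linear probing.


Insert 27: h=5 -> slot 5
Insert 80: h=3 -> slot 3
Insert 52: h=8 -> slot 8
Insert 26: h=4 -> slot 4
Insert 47: h=3, 3 probes -> slot 6

Table: [None, None, None, 80, 26, 27, 47, None, 52, None, None]


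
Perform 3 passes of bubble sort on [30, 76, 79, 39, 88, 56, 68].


Initial: [30, 76, 79, 39, 88, 56, 68]
Pass 1: [30, 76, 39, 79, 56, 68, 88] (3 swaps)
Pass 2: [30, 39, 76, 56, 68, 79, 88] (3 swaps)
Pass 3: [30, 39, 56, 68, 76, 79, 88] (2 swaps)

After 3 passes: [30, 39, 56, 68, 76, 79, 88]


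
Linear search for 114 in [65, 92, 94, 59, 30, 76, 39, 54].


i=0: 65!=114
i=1: 92!=114
i=2: 94!=114
i=3: 59!=114
i=4: 30!=114
i=5: 76!=114
i=6: 39!=114
i=7: 54!=114

Not found, 8 comps


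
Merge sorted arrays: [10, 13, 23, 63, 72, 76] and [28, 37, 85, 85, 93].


Take 10 from A
Take 13 from A
Take 23 from A
Take 28 from B
Take 37 from B
Take 63 from A
Take 72 from A
Take 76 from A

Merged: [10, 13, 23, 28, 37, 63, 72, 76, 85, 85, 93]


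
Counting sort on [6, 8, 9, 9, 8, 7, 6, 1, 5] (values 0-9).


Input: [6, 8, 9, 9, 8, 7, 6, 1, 5]
Counts: [0, 1, 0, 0, 0, 1, 2, 1, 2, 2]

Sorted: [1, 5, 6, 6, 7, 8, 8, 9, 9]


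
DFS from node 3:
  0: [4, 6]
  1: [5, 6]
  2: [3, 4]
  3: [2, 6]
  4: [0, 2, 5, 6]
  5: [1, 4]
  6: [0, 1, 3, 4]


Visit 3, push [6, 2]
Visit 2, push [4]
Visit 4, push [6, 5, 0]
Visit 0, push [6]
Visit 6, push [1]
Visit 1, push [5]
Visit 5, push []

DFS order: [3, 2, 4, 0, 6, 1, 5]


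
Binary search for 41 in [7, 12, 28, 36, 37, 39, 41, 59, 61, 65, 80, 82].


Step 1: lo=0, hi=11, mid=5, val=39
Step 2: lo=6, hi=11, mid=8, val=61
Step 3: lo=6, hi=7, mid=6, val=41

Found at index 6


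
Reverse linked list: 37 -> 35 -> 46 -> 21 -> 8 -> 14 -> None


Step 1: curr=37, set curr.next=prev(None) | reversed so far: 37
Step 2: curr=35, set curr.next=prev(37) | reversed so far: 35 -> 37
Step 3: curr=46, set curr.next=prev(35) | reversed so far: 46 -> 35 -> 37
Step 4: curr=21, set curr.next=prev(46) | reversed so far: 21 -> 46 -> 35 -> 37
Step 5: curr=8, set curr.next=prev(21) | reversed so far: 8 -> 21 -> 46 -> 35 -> 37
Step 6: curr=14, set curr.next=prev(8) | reversed so far: 14 -> 8 -> 21 -> 46 -> 35 -> 37

14 -> 8 -> 21 -> 46 -> 35 -> 37 -> None


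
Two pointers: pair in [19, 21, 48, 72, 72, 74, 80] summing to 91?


lo=0(19)+hi=6(80)=99
lo=0(19)+hi=5(74)=93
lo=0(19)+hi=4(72)=91

Yes: 19+72=91


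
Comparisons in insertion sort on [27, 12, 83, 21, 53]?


Algorithm: insertion sort
Input: [27, 12, 83, 21, 53]
Sorted: [12, 21, 27, 53, 83]

7


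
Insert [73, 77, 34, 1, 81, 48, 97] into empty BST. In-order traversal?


Insert 73: root
Insert 77: R from 73
Insert 34: L from 73
Insert 1: L from 73 -> L from 34
Insert 81: R from 73 -> R from 77
Insert 48: L from 73 -> R from 34
Insert 97: R from 73 -> R from 77 -> R from 81

In-order: [1, 34, 48, 73, 77, 81, 97]


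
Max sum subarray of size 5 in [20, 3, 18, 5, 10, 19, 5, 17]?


[0:5]: 56
[1:6]: 55
[2:7]: 57
[3:8]: 56

Max: 57 at [2:7]


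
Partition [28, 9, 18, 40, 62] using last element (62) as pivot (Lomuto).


Pivot: 62
  28 <= 62: advance i (no swap)
  9 <= 62: advance i (no swap)
  18 <= 62: advance i (no swap)
  40 <= 62: advance i (no swap)
Place pivot at 4: [28, 9, 18, 40, 62]

Partitioned: [28, 9, 18, 40, 62]


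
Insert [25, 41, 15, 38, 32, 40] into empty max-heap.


Insert 25: [25]
Insert 41: [41, 25]
Insert 15: [41, 25, 15]
Insert 38: [41, 38, 15, 25]
Insert 32: [41, 38, 15, 25, 32]
Insert 40: [41, 38, 40, 25, 32, 15]

Final heap: [41, 38, 40, 25, 32, 15]


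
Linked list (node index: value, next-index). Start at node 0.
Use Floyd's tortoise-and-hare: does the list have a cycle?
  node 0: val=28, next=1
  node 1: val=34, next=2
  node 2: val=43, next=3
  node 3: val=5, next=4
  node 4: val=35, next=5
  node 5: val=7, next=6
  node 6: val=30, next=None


Floyd's tortoise (slow, +1) and hare (fast, +2):
  init: slow=0, fast=0
  step 1: slow=1, fast=2
  step 2: slow=2, fast=4
  step 3: slow=3, fast=6
  step 4: fast -> None, no cycle

Cycle: no


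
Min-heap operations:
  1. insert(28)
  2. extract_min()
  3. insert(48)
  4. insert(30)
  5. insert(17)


insert(28) -> [28]
extract_min()->28, []
insert(48) -> [48]
insert(30) -> [30, 48]
insert(17) -> [17, 48, 30]

Final heap: [17, 48, 30]


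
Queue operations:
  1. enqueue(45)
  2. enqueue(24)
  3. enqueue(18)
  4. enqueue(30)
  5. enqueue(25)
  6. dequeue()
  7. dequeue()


enqueue(45) -> [45]
enqueue(24) -> [45, 24]
enqueue(18) -> [45, 24, 18]
enqueue(30) -> [45, 24, 18, 30]
enqueue(25) -> [45, 24, 18, 30, 25]
dequeue()->45, [24, 18, 30, 25]
dequeue()->24, [18, 30, 25]

Final queue: [18, 30, 25]


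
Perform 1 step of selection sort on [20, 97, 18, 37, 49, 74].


Initial: [20, 97, 18, 37, 49, 74]
Step 1: min=18 at 2
  Swap: [18, 97, 20, 37, 49, 74]

After 1 step: [18, 97, 20, 37, 49, 74]


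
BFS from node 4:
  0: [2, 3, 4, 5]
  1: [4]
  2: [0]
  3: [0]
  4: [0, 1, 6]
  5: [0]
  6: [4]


Visit 4, enqueue [0, 1, 6]
Visit 0, enqueue [2, 3, 5]
Visit 1, enqueue []
Visit 6, enqueue []
Visit 2, enqueue []
Visit 3, enqueue []
Visit 5, enqueue []

BFS order: [4, 0, 1, 6, 2, 3, 5]


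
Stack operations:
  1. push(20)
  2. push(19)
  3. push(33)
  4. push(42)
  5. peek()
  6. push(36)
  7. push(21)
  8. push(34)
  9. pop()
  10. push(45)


push(20) -> [20]
push(19) -> [20, 19]
push(33) -> [20, 19, 33]
push(42) -> [20, 19, 33, 42]
peek()->42
push(36) -> [20, 19, 33, 42, 36]
push(21) -> [20, 19, 33, 42, 36, 21]
push(34) -> [20, 19, 33, 42, 36, 21, 34]
pop()->34, [20, 19, 33, 42, 36, 21]
push(45) -> [20, 19, 33, 42, 36, 21, 45]

Final stack: [20, 19, 33, 42, 36, 21, 45]


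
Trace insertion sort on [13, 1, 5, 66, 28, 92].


Initial: [13, 1, 5, 66, 28, 92]
Insert 1: [1, 13, 5, 66, 28, 92]
Insert 5: [1, 5, 13, 66, 28, 92]
Insert 66: [1, 5, 13, 66, 28, 92]
Insert 28: [1, 5, 13, 28, 66, 92]
Insert 92: [1, 5, 13, 28, 66, 92]

Sorted: [1, 5, 13, 28, 66, 92]


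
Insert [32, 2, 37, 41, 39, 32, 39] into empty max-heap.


Insert 32: [32]
Insert 2: [32, 2]
Insert 37: [37, 2, 32]
Insert 41: [41, 37, 32, 2]
Insert 39: [41, 39, 32, 2, 37]
Insert 32: [41, 39, 32, 2, 37, 32]
Insert 39: [41, 39, 39, 2, 37, 32, 32]

Final heap: [41, 39, 39, 2, 37, 32, 32]


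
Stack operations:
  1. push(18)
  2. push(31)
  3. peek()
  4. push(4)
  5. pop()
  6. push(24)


push(18) -> [18]
push(31) -> [18, 31]
peek()->31
push(4) -> [18, 31, 4]
pop()->4, [18, 31]
push(24) -> [18, 31, 24]

Final stack: [18, 31, 24]


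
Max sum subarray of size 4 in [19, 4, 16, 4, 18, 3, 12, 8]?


[0:4]: 43
[1:5]: 42
[2:6]: 41
[3:7]: 37
[4:8]: 41

Max: 43 at [0:4]


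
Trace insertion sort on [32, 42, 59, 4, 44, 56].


Initial: [32, 42, 59, 4, 44, 56]
Insert 42: [32, 42, 59, 4, 44, 56]
Insert 59: [32, 42, 59, 4, 44, 56]
Insert 4: [4, 32, 42, 59, 44, 56]
Insert 44: [4, 32, 42, 44, 59, 56]
Insert 56: [4, 32, 42, 44, 56, 59]

Sorted: [4, 32, 42, 44, 56, 59]


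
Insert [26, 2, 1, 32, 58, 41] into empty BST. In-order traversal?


Insert 26: root
Insert 2: L from 26
Insert 1: L from 26 -> L from 2
Insert 32: R from 26
Insert 58: R from 26 -> R from 32
Insert 41: R from 26 -> R from 32 -> L from 58

In-order: [1, 2, 26, 32, 41, 58]


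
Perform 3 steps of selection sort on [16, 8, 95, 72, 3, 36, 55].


Initial: [16, 8, 95, 72, 3, 36, 55]
Step 1: min=3 at 4
  Swap: [3, 8, 95, 72, 16, 36, 55]
Step 2: min=8 at 1
  Swap: [3, 8, 95, 72, 16, 36, 55]
Step 3: min=16 at 4
  Swap: [3, 8, 16, 72, 95, 36, 55]

After 3 steps: [3, 8, 16, 72, 95, 36, 55]


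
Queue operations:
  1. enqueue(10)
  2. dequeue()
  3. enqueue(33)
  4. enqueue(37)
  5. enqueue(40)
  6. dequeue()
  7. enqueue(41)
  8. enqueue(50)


enqueue(10) -> [10]
dequeue()->10, []
enqueue(33) -> [33]
enqueue(37) -> [33, 37]
enqueue(40) -> [33, 37, 40]
dequeue()->33, [37, 40]
enqueue(41) -> [37, 40, 41]
enqueue(50) -> [37, 40, 41, 50]

Final queue: [37, 40, 41, 50]


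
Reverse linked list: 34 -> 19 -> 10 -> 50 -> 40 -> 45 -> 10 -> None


Step 1: curr=34, set curr.next=prev(None) | reversed so far: 34
Step 2: curr=19, set curr.next=prev(34) | reversed so far: 19 -> 34
Step 3: curr=10, set curr.next=prev(19) | reversed so far: 10 -> 19 -> 34
Step 4: curr=50, set curr.next=prev(10) | reversed so far: 50 -> 10 -> 19 -> 34
Step 5: curr=40, set curr.next=prev(50) | reversed so far: 40 -> 50 -> 10 -> 19 -> 34
Step 6: curr=45, set curr.next=prev(40) | reversed so far: 45 -> 40 -> 50 -> 10 -> 19 -> 34
Step 7: curr=10, set curr.next=prev(45) | reversed so far: 10 -> 45 -> 40 -> 50 -> 10 -> 19 -> 34

10 -> 45 -> 40 -> 50 -> 10 -> 19 -> 34 -> None


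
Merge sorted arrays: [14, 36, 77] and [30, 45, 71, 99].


Take 14 from A
Take 30 from B
Take 36 from A
Take 45 from B
Take 71 from B
Take 77 from A

Merged: [14, 30, 36, 45, 71, 77, 99]


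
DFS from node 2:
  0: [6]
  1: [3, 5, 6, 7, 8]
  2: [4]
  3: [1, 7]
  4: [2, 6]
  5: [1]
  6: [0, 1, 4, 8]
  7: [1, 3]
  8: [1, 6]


Visit 2, push [4]
Visit 4, push [6]
Visit 6, push [8, 1, 0]
Visit 0, push []
Visit 1, push [8, 7, 5, 3]
Visit 3, push [7]
Visit 7, push []
Visit 5, push []
Visit 8, push []

DFS order: [2, 4, 6, 0, 1, 3, 7, 5, 8]


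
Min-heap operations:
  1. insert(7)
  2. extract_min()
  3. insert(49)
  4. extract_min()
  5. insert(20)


insert(7) -> [7]
extract_min()->7, []
insert(49) -> [49]
extract_min()->49, []
insert(20) -> [20]

Final heap: [20]


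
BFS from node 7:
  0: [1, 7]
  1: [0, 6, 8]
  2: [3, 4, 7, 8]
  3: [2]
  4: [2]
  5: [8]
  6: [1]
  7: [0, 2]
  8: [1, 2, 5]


Visit 7, enqueue [0, 2]
Visit 0, enqueue [1]
Visit 2, enqueue [3, 4, 8]
Visit 1, enqueue [6]
Visit 3, enqueue []
Visit 4, enqueue []
Visit 8, enqueue [5]
Visit 6, enqueue []
Visit 5, enqueue []

BFS order: [7, 0, 2, 1, 3, 4, 8, 6, 5]


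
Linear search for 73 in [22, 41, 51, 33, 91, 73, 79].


i=0: 22!=73
i=1: 41!=73
i=2: 51!=73
i=3: 33!=73
i=4: 91!=73
i=5: 73==73 found!

Found at 5, 6 comps


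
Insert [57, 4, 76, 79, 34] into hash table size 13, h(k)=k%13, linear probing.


Insert 57: h=5 -> slot 5
Insert 4: h=4 -> slot 4
Insert 76: h=11 -> slot 11
Insert 79: h=1 -> slot 1
Insert 34: h=8 -> slot 8

Table: [None, 79, None, None, 4, 57, None, None, 34, None, None, 76, None]


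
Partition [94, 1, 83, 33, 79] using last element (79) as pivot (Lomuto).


Pivot: 79
  1 <= 79: swap -> [1, 94, 83, 33, 79]
  33 <= 79: swap -> [1, 33, 83, 94, 79]
Place pivot at 2: [1, 33, 79, 94, 83]

Partitioned: [1, 33, 79, 94, 83]


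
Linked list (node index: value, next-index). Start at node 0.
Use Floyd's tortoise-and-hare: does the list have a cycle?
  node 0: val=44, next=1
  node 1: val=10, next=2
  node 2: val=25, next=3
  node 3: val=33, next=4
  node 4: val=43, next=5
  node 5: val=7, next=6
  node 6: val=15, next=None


Floyd's tortoise (slow, +1) and hare (fast, +2):
  init: slow=0, fast=0
  step 1: slow=1, fast=2
  step 2: slow=2, fast=4
  step 3: slow=3, fast=6
  step 4: fast -> None, no cycle

Cycle: no


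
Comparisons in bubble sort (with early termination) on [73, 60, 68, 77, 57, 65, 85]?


Algorithm: bubble sort (with early termination)
Input: [73, 60, 68, 77, 57, 65, 85]
Sorted: [57, 60, 65, 68, 73, 77, 85]

20


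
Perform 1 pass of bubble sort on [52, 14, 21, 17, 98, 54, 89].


Initial: [52, 14, 21, 17, 98, 54, 89]
Pass 1: [14, 21, 17, 52, 54, 89, 98] (5 swaps)

After 1 pass: [14, 21, 17, 52, 54, 89, 98]


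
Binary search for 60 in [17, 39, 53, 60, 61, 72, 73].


Step 1: lo=0, hi=6, mid=3, val=60

Found at index 3


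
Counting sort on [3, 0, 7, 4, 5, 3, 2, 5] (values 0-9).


Input: [3, 0, 7, 4, 5, 3, 2, 5]
Counts: [1, 0, 1, 2, 1, 2, 0, 1, 0, 0]

Sorted: [0, 2, 3, 3, 4, 5, 5, 7]


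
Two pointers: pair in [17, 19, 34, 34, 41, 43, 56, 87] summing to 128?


lo=0(17)+hi=7(87)=104
lo=1(19)+hi=7(87)=106
lo=2(34)+hi=7(87)=121
lo=3(34)+hi=7(87)=121
lo=4(41)+hi=7(87)=128

Yes: 41+87=128


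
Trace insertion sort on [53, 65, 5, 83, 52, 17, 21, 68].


Initial: [53, 65, 5, 83, 52, 17, 21, 68]
Insert 65: [53, 65, 5, 83, 52, 17, 21, 68]
Insert 5: [5, 53, 65, 83, 52, 17, 21, 68]
Insert 83: [5, 53, 65, 83, 52, 17, 21, 68]
Insert 52: [5, 52, 53, 65, 83, 17, 21, 68]
Insert 17: [5, 17, 52, 53, 65, 83, 21, 68]
Insert 21: [5, 17, 21, 52, 53, 65, 83, 68]
Insert 68: [5, 17, 21, 52, 53, 65, 68, 83]

Sorted: [5, 17, 21, 52, 53, 65, 68, 83]


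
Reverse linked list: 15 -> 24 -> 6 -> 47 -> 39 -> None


Step 1: curr=15, set curr.next=prev(None) | reversed so far: 15
Step 2: curr=24, set curr.next=prev(15) | reversed so far: 24 -> 15
Step 3: curr=6, set curr.next=prev(24) | reversed so far: 6 -> 24 -> 15
Step 4: curr=47, set curr.next=prev(6) | reversed so far: 47 -> 6 -> 24 -> 15
Step 5: curr=39, set curr.next=prev(47) | reversed so far: 39 -> 47 -> 6 -> 24 -> 15

39 -> 47 -> 6 -> 24 -> 15 -> None


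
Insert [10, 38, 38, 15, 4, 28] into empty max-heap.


Insert 10: [10]
Insert 38: [38, 10]
Insert 38: [38, 10, 38]
Insert 15: [38, 15, 38, 10]
Insert 4: [38, 15, 38, 10, 4]
Insert 28: [38, 15, 38, 10, 4, 28]

Final heap: [38, 15, 38, 10, 4, 28]


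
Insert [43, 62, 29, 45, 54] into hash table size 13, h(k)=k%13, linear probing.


Insert 43: h=4 -> slot 4
Insert 62: h=10 -> slot 10
Insert 29: h=3 -> slot 3
Insert 45: h=6 -> slot 6
Insert 54: h=2 -> slot 2

Table: [None, None, 54, 29, 43, None, 45, None, None, None, 62, None, None]


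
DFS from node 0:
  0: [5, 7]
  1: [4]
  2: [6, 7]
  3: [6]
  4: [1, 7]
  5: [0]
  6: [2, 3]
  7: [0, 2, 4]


Visit 0, push [7, 5]
Visit 5, push []
Visit 7, push [4, 2]
Visit 2, push [6]
Visit 6, push [3]
Visit 3, push []
Visit 4, push [1]
Visit 1, push []

DFS order: [0, 5, 7, 2, 6, 3, 4, 1]


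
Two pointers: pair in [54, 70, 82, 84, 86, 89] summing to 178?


lo=0(54)+hi=5(89)=143
lo=1(70)+hi=5(89)=159
lo=2(82)+hi=5(89)=171
lo=3(84)+hi=5(89)=173
lo=4(86)+hi=5(89)=175

No pair found


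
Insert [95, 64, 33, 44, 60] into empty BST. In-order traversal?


Insert 95: root
Insert 64: L from 95
Insert 33: L from 95 -> L from 64
Insert 44: L from 95 -> L from 64 -> R from 33
Insert 60: L from 95 -> L from 64 -> R from 33 -> R from 44

In-order: [33, 44, 60, 64, 95]


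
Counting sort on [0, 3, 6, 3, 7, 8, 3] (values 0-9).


Input: [0, 3, 6, 3, 7, 8, 3]
Counts: [1, 0, 0, 3, 0, 0, 1, 1, 1, 0]

Sorted: [0, 3, 3, 3, 6, 7, 8]


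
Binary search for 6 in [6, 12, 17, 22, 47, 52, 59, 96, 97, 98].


Step 1: lo=0, hi=9, mid=4, val=47
Step 2: lo=0, hi=3, mid=1, val=12
Step 3: lo=0, hi=0, mid=0, val=6

Found at index 0


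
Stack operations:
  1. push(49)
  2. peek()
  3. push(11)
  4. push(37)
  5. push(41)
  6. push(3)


push(49) -> [49]
peek()->49
push(11) -> [49, 11]
push(37) -> [49, 11, 37]
push(41) -> [49, 11, 37, 41]
push(3) -> [49, 11, 37, 41, 3]

Final stack: [49, 11, 37, 41, 3]


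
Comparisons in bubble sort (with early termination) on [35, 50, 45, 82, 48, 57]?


Algorithm: bubble sort (with early termination)
Input: [35, 50, 45, 82, 48, 57]
Sorted: [35, 45, 48, 50, 57, 82]

12


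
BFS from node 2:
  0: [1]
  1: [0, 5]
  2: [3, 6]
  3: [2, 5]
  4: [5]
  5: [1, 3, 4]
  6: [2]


Visit 2, enqueue [3, 6]
Visit 3, enqueue [5]
Visit 6, enqueue []
Visit 5, enqueue [1, 4]
Visit 1, enqueue [0]
Visit 4, enqueue []
Visit 0, enqueue []

BFS order: [2, 3, 6, 5, 1, 4, 0]


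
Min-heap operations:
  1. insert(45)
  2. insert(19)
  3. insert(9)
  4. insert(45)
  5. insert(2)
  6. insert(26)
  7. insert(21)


insert(45) -> [45]
insert(19) -> [19, 45]
insert(9) -> [9, 45, 19]
insert(45) -> [9, 45, 19, 45]
insert(2) -> [2, 9, 19, 45, 45]
insert(26) -> [2, 9, 19, 45, 45, 26]
insert(21) -> [2, 9, 19, 45, 45, 26, 21]

Final heap: [2, 9, 19, 45, 45, 26, 21]


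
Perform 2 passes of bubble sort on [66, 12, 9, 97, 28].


Initial: [66, 12, 9, 97, 28]
Pass 1: [12, 9, 66, 28, 97] (3 swaps)
Pass 2: [9, 12, 28, 66, 97] (2 swaps)

After 2 passes: [9, 12, 28, 66, 97]


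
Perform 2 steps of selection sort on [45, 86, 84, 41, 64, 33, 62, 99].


Initial: [45, 86, 84, 41, 64, 33, 62, 99]
Step 1: min=33 at 5
  Swap: [33, 86, 84, 41, 64, 45, 62, 99]
Step 2: min=41 at 3
  Swap: [33, 41, 84, 86, 64, 45, 62, 99]

After 2 steps: [33, 41, 84, 86, 64, 45, 62, 99]


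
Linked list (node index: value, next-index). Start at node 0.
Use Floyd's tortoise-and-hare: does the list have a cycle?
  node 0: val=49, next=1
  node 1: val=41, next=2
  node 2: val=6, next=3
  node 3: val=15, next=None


Floyd's tortoise (slow, +1) and hare (fast, +2):
  init: slow=0, fast=0
  step 1: slow=1, fast=2
  step 2: fast 2->3->None, no cycle

Cycle: no


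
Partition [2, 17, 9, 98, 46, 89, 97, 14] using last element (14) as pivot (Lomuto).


Pivot: 14
  2 <= 14: advance i (no swap)
  9 <= 14: swap -> [2, 9, 17, 98, 46, 89, 97, 14]
Place pivot at 2: [2, 9, 14, 98, 46, 89, 97, 17]

Partitioned: [2, 9, 14, 98, 46, 89, 97, 17]
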